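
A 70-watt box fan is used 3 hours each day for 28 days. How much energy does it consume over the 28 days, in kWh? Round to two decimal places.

5.88 kWh

Runtime = 3 h/day × 28 days = 84 h
Energy = 0.07 kW × 84 h = 5.88 kWh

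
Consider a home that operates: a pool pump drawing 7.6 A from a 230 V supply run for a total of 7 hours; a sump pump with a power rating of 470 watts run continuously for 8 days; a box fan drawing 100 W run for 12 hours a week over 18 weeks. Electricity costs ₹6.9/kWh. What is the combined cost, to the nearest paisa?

₹856.12

pool pump: Power = 7.6 A × 230 V = 1748 W = 1.748 kW
pool pump: 1.748 kW × 7 h = 12.236 kWh
sump pump: Runtime = 24 h × 8 = 192 h
sump pump: 0.47 kW × 192 h = 90.24 kWh
box fan: Runtime = 12 h/week × 18 weeks = 216 h
box fan: 0.1 kW × 216 h = 21.6 kWh
Total energy = 124.076 kWh
Cost = 124.076 × ₹6.9 = ₹856.12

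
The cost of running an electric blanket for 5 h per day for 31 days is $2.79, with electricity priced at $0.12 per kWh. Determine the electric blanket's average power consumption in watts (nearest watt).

150 W

Energy = $2.79 ÷ $0.12/kWh = 23.25 kWh
Runtime = 5 h/day × 31 days = 155 h
Power = 23.25 kWh ÷ 155 h = 0.15 kW = 150 W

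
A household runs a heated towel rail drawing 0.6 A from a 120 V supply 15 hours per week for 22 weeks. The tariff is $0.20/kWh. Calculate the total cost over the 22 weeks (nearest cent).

$4.75

Power = 0.6 A × 120 V = 72 W = 0.072 kW
Runtime = 15 h/week × 22 weeks = 330 h
Energy = 0.072 kW × 330 h = 23.76 kWh
Cost = 23.76 kWh × $0.20/kWh = $4.75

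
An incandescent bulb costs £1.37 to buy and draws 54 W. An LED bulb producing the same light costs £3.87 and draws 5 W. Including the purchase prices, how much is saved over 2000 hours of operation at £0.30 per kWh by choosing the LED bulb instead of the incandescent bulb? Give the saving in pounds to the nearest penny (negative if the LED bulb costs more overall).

£26.90

incandescent bulb: £1.37 + (54/1000) kW × 2000 h × £0.30 = £1.37 + £32.4 = £33.77
LED bulb: £3.87 + (5/1000) kW × 2000 h × £0.30 = £3.87 + £3 = £6.87
Saving = £33.77 − £6.87 = £26.9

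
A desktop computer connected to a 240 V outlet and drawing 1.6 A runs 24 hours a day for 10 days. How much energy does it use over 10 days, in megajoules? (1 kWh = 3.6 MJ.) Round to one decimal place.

331.8 MJ

Power = 1.6 A × 240 V = 384 W = 0.384 kW
Runtime = 24 h × 10 = 240 h
Energy = 0.384 kW × 240 h = 92.16 kWh
= 92.16 × 3.6 MJ = 331.8 MJ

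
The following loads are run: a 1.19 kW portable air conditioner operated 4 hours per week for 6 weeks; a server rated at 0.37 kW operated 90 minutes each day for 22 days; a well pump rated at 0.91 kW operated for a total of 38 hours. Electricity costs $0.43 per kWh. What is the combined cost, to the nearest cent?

portable air conditioner: Runtime = 4 h/week × 6 weeks = 24 h
portable air conditioner: 1.19 kW × 24 h = 28.56 kWh
server: Runtime = 90 min × 22 = 1980 min = 33 h
server: 0.37 kW × 33 h = 12.21 kWh
well pump: 0.91 kW × 38 h = 34.58 kWh
Total energy = 75.35 kWh
Cost = 75.35 × $0.43 = $32.40

$32.40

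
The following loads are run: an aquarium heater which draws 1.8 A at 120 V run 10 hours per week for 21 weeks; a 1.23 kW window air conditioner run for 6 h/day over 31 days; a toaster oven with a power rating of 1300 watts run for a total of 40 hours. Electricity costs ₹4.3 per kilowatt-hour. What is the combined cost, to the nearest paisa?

₹1402.40

aquarium heater: Power = 1.8 A × 120 V = 216 W = 0.216 kW
aquarium heater: Runtime = 10 h/week × 21 weeks = 210 h
aquarium heater: 0.216 kW × 210 h = 45.36 kWh
window air conditioner: Runtime = 6 h/day × 31 days = 186 h
window air conditioner: 1.23 kW × 186 h = 228.78 kWh
toaster oven: 1.3 kW × 40 h = 52 kWh
Total energy = 326.14 kWh
Cost = 326.14 × ₹4.3 = ₹1402.40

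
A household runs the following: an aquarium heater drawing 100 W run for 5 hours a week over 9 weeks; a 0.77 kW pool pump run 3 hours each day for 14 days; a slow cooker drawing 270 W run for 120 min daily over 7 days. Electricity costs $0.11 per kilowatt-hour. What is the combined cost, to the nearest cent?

$4.47

aquarium heater: Runtime = 5 h/week × 9 weeks = 45 h
aquarium heater: 0.1 kW × 45 h = 4.5 kWh
pool pump: Runtime = 3 h/day × 14 days = 42 h
pool pump: 0.77 kW × 42 h = 32.34 kWh
slow cooker: Runtime = 120 min × 7 = 840 min = 14 h
slow cooker: 0.27 kW × 14 h = 3.78 kWh
Total energy = 40.62 kWh
Cost = 40.62 × $0.11 = $4.47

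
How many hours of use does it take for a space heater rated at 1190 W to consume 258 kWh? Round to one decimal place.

216.8 h

Hours = 258 kWh ÷ 1.19 kW = 216.8 h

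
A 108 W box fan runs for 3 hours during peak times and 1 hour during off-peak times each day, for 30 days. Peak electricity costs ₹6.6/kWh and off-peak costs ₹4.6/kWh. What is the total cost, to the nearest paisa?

Peak energy = 0.108 kW × 3 h × 30 = 9.72 kWh
Off-peak energy = 0.108 kW × 1 h × 30 = 3.24 kWh
Cost = 9.72 × ₹6.6 + 3.24 × ₹4.6 = ₹64.152 + ₹14.904 = ₹79.06

₹79.06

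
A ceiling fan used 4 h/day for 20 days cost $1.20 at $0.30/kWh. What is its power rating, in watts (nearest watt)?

Energy = $1.20 ÷ $0.30/kWh = 4 kWh
Runtime = 4 h/day × 20 days = 80 h
Power = 4 kWh ÷ 80 h = 0.05 kW = 50 W

50 W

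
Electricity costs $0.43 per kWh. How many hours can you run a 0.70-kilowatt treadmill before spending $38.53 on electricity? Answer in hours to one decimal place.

Energy available = $38.53 ÷ $0.43/kWh = 89.6047 kWh
Hours = 89.6047 kWh ÷ 0.7 kW = 128.0 h

128.0 h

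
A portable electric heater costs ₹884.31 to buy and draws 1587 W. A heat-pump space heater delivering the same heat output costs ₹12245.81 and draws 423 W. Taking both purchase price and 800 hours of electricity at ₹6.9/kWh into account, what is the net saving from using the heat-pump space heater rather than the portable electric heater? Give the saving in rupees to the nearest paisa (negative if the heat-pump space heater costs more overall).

-₹4936.22

portable electric heater: ₹884.31 + (1587/1000) kW × 800 h × ₹6.9 = ₹884.31 + ₹8760.24 = ₹9644.55
heat-pump space heater: ₹12245.81 + (423/1000) kW × 800 h × ₹6.9 = ₹12245.81 + ₹2334.96 = ₹14580.77
Saving = ₹9644.55 − ₹14580.77 = −₹4936.22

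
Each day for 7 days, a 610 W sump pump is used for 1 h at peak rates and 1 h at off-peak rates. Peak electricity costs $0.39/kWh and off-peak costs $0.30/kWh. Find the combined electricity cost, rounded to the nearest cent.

Peak energy = 0.61 kW × 1 h × 7 = 4.27 kWh
Off-peak energy = 0.61 kW × 1 h × 7 = 4.27 kWh
Cost = 4.27 × $0.39 + 4.27 × $0.30 = $1.6653 + $1.281 = $2.95

$2.95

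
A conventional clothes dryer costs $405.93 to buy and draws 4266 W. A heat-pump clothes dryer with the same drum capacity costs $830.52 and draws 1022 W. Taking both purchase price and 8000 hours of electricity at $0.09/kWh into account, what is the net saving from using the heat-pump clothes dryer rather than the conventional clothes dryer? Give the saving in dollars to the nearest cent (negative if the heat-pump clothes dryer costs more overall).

$1911.09

conventional clothes dryer: $405.93 + (4266/1000) kW × 8000 h × $0.09 = $405.93 + $3071.52 = $3477.45
heat-pump clothes dryer: $830.52 + (1022/1000) kW × 8000 h × $0.09 = $830.52 + $735.84 = $1566.36
Saving = $3477.45 − $1566.36 = $1911.09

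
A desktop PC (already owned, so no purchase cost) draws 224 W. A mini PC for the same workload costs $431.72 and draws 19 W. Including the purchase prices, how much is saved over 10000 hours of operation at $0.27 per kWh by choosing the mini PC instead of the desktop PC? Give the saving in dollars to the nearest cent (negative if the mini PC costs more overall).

desktop PC: $0.00 + (224/1000) kW × 10000 h × $0.27 = $0.00 + $604.8 = $604.8
mini PC: $431.72 + (19/1000) kW × 10000 h × $0.27 = $431.72 + $51.3 = $483.02
Saving = $604.8 − $483.02 = $121.78

$121.78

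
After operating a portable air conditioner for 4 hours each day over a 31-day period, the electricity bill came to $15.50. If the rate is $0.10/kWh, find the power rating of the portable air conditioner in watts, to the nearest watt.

1250 W

Energy = $15.50 ÷ $0.10/kWh = 155 kWh
Runtime = 4 h/day × 31 days = 124 h
Power = 155 kWh ÷ 124 h = 1.25 kW = 1250 W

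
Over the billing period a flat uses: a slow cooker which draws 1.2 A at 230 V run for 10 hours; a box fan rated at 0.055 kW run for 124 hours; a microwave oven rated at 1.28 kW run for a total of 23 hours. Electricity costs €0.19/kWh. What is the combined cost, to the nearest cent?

slow cooker: Power = 1.2 A × 230 V = 276 W = 0.276 kW
slow cooker: 0.276 kW × 10 h = 2.76 kWh
box fan: 0.055 kW × 124 h = 6.82 kWh
microwave oven: 1.28 kW × 23 h = 29.44 kWh
Total energy = 39.02 kWh
Cost = 39.02 × €0.19 = €7.41

€7.41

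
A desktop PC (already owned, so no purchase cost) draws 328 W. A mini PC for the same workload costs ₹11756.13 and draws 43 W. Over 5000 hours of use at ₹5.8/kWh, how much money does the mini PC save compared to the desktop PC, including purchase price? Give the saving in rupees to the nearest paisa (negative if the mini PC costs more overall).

desktop PC: ₹0.00 + (328/1000) kW × 5000 h × ₹5.8 = ₹0.00 + ₹9512 = ₹9512
mini PC: ₹11756.13 + (43/1000) kW × 5000 h × ₹5.8 = ₹11756.13 + ₹1247 = ₹13003.13
Saving = ₹9512 − ₹13003.13 = −₹3491.13

-₹3491.13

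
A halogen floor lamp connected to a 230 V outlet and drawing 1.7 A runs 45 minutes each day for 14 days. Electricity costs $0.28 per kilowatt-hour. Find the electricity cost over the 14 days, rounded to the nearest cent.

Power = 1.7 A × 230 V = 391 W = 0.391 kW
Runtime = 45 min × 14 = 630 min = 10.5 h
Energy = 0.391 kW × 10.5 h = 4.1055 kWh
Cost = 4.1055 kWh × $0.28/kWh = $1.15

$1.15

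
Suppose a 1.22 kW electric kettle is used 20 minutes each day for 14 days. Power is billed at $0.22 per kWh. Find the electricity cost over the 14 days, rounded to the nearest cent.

$1.25

Runtime = 20 min × 14 = 280 min = 4.666666… h
Energy = 1.22 kW × 4.666666… h = 5.693333… kWh
Cost = 5.693333… kWh × $0.22/kWh = $1.25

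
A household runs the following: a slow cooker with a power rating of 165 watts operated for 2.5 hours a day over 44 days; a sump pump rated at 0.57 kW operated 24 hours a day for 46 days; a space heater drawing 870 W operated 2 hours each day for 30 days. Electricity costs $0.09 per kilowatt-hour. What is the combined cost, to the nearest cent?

slow cooker: Runtime = 2.5 h/day × 44 days = 110 h
slow cooker: 0.165 kW × 110 h = 18.15 kWh
sump pump: Runtime = 24 h × 46 = 1104 h
sump pump: 0.57 kW × 1104 h = 629.28 kWh
space heater: Runtime = 2 h/day × 30 days = 60 h
space heater: 0.87 kW × 60 h = 52.2 kWh
Total energy = 699.63 kWh
Cost = 699.63 × $0.09 = $62.97

$62.97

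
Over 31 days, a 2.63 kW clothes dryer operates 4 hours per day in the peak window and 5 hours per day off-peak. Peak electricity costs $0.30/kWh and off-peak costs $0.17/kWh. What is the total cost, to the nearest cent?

$167.14

Peak energy = 2.63 kW × 4 h × 31 = 326.12 kWh
Off-peak energy = 2.63 kW × 5 h × 31 = 407.65 kWh
Cost = 326.12 × $0.30 + 407.65 × $0.17 = $97.836 + $69.3005 = $167.14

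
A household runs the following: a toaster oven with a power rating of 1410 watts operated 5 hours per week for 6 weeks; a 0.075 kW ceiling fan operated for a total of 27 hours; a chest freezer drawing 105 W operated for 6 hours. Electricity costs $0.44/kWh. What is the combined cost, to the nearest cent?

$19.78

toaster oven: Runtime = 5 h/week × 6 weeks = 30 h
toaster oven: 1.41 kW × 30 h = 42.3 kWh
ceiling fan: 0.075 kW × 27 h = 2.025 kWh
chest freezer: 0.105 kW × 6 h = 0.63 kWh
Total energy = 44.955 kWh
Cost = 44.955 × $0.44 = $19.78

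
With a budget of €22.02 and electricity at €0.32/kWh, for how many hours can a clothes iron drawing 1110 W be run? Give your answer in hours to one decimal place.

Energy available = €22.02 ÷ €0.32/kWh = 68.8125 kWh
Hours = 68.8125 kWh ÷ 1.11 kW = 62.0 h

62.0 h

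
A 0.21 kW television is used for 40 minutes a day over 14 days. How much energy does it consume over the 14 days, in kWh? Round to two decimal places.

Runtime = 40 min × 14 = 560 min = 9.333333… h
Energy = 0.21 kW × 9.333333… h = 1.96 kWh

1.96 kWh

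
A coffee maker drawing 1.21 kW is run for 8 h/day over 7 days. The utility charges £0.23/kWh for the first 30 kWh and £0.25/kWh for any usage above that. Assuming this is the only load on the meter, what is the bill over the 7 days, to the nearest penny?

£16.34

Runtime = 8 h/day × 7 days = 56 h
Energy = 1.21 kW × 56 h = 67.76 kWh
Tier 1 (0–30 kWh): 30 × £0.23 = £6.9
Above 30 kWh: 37.76 × £0.25 = £9.44
Bill = £16.34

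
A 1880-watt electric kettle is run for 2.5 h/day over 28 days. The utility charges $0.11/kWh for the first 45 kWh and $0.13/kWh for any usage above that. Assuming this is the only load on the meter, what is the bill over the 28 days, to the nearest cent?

$16.21

Runtime = 2.5 h/day × 28 days = 70 h
Energy = 1.88 kW × 70 h = 131.6 kWh
Tier 1 (0–45 kWh): 45 × $0.11 = $4.95
Above 45 kWh: 86.6 × $0.13 = $11.258
Bill = $16.21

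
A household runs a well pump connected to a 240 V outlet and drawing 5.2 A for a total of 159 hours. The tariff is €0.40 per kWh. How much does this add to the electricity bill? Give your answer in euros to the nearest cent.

Power = 5.2 A × 240 V = 1248 W = 1.248 kW
Energy = 1.248 kW × 159 h = 198.432 kWh
Cost = 198.432 kWh × €0.40/kWh = €79.37

€79.37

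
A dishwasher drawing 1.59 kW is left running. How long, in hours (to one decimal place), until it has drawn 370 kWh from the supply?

Hours = 370 kWh ÷ 1.59 kW = 232.7 h

232.7 h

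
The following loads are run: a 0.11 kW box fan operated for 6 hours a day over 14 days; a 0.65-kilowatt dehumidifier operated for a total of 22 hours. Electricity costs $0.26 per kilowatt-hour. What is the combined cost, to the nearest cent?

$6.12

box fan: Runtime = 6 h/day × 14 days = 84 h
box fan: 0.11 kW × 84 h = 9.24 kWh
dehumidifier: 0.65 kW × 22 h = 14.3 kWh
Total energy = 23.54 kWh
Cost = 23.54 × $0.26 = $6.12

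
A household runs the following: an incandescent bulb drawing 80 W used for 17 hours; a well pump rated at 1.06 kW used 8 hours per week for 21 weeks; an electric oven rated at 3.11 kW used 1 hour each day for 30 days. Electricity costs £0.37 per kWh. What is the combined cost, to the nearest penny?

incandescent bulb: 0.08 kW × 17 h = 1.36 kWh
well pump: Runtime = 8 h/week × 21 weeks = 168 h
well pump: 1.06 kW × 168 h = 178.08 kWh
electric oven: Runtime = 1 h/day × 30 days = 30 h
electric oven: 3.11 kW × 30 h = 93.3 kWh
Total energy = 272.74 kWh
Cost = 272.74 × £0.37 = £100.91

£100.91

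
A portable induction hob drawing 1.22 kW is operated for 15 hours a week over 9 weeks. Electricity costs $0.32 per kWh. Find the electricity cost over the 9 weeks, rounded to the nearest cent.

Runtime = 15 h/week × 9 weeks = 135 h
Energy = 1.22 kW × 135 h = 164.7 kWh
Cost = 164.7 kWh × $0.32/kWh = $52.70

$52.70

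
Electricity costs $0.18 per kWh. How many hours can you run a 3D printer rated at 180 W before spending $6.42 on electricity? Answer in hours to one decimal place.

198.1 h

Energy available = $6.42 ÷ $0.18/kWh = 35.6667 kWh
Hours = 35.6667 kWh ÷ 0.18 kW = 198.1 h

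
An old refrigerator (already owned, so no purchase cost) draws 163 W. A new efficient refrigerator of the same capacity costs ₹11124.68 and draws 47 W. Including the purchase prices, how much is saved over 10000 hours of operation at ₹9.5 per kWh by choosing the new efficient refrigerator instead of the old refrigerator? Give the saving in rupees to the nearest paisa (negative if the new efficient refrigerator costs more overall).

old refrigerator: ₹0.00 + (163/1000) kW × 10000 h × ₹9.5 = ₹0.00 + ₹15485 = ₹15485
new efficient refrigerator: ₹11124.68 + (47/1000) kW × 10000 h × ₹9.5 = ₹11124.68 + ₹4465 = ₹15589.68
Saving = ₹15485 − ₹15589.68 = −₹104.68

-₹104.68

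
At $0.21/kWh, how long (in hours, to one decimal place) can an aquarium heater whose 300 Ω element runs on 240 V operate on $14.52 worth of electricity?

360.1 h

Power = V²/R = 240²/300 = 192 W = 0.192 kW
Energy available = $14.52 ÷ $0.21/kWh = 69.1429 kWh
Hours = 69.1429 kWh ÷ 0.192 kW = 360.1 h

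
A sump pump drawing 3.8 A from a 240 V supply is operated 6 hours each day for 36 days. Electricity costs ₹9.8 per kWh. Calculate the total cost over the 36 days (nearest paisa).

₹1930.52

Power = 3.8 A × 240 V = 912 W = 0.912 kW
Runtime = 6 h/day × 36 days = 216 h
Energy = 0.912 kW × 216 h = 196.992 kWh
Cost = 196.992 kWh × ₹9.8/kWh = ₹1930.52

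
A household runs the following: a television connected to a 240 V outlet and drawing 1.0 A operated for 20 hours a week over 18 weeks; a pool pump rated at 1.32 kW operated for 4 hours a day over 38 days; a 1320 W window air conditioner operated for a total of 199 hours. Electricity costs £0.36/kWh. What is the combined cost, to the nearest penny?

£197.90

television: Power = 1.0 A × 240 V = 240 W = 0.24 kW
television: Runtime = 20 h/week × 18 weeks = 360 h
television: 0.24 kW × 360 h = 86.4 kWh
pool pump: Runtime = 4 h/day × 38 days = 152 h
pool pump: 1.32 kW × 152 h = 200.64 kWh
window air conditioner: 1.32 kW × 199 h = 262.68 kWh
Total energy = 549.72 kWh
Cost = 549.72 × £0.36 = £197.90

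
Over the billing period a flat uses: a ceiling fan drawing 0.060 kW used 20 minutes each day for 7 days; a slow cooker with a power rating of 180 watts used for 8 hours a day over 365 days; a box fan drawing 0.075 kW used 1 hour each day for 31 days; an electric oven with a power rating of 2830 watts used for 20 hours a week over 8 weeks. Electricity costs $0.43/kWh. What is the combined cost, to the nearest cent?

$421.77

ceiling fan: Runtime = 20 min × 7 = 140 min = 2.333333… h
ceiling fan: 0.06 kW × 2.333333… h = 0.14 kWh
slow cooker: Runtime = 8 h/day × 365 days = 2920 h
slow cooker: 0.18 kW × 2920 h = 525.6 kWh
box fan: Runtime = 1 h/day × 31 days = 31 h
box fan: 0.075 kW × 31 h = 2.325 kWh
electric oven: Runtime = 20 h/week × 8 weeks = 160 h
electric oven: 2.83 kW × 160 h = 452.8 kWh
Total energy = 980.865 kWh
Cost = 980.865 × $0.43 = $421.77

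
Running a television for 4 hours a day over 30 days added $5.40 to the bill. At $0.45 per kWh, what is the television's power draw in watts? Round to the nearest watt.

Energy = $5.40 ÷ $0.45/kWh = 12 kWh
Runtime = 4 h/day × 30 days = 120 h
Power = 12 kWh ÷ 120 h = 0.1 kW = 100 W

100 W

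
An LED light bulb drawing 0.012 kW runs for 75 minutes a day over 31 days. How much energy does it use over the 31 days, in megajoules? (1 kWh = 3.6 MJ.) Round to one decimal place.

Runtime = 75 min × 31 = 2325 min = 38.75 h
Energy = 0.012 kW × 38.75 h = 0.465 kWh
= 0.465 × 3.6 MJ = 1.7 MJ

1.7 MJ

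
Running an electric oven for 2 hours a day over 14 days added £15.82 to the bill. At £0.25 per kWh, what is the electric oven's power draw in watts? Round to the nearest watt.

2260 W

Energy = £15.82 ÷ £0.25/kWh = 63.28 kWh
Runtime = 2 h/day × 14 days = 28 h
Power = 63.28 kWh ÷ 28 h = 2.26 kW = 2260 W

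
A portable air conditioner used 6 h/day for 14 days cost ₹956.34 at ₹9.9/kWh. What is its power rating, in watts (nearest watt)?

Energy = ₹956.34 ÷ ₹9.9/kWh = 96.6 kWh
Runtime = 6 h/day × 14 days = 84 h
Power = 96.6 kWh ÷ 84 h = 1.15 kW = 1150 W

1150 W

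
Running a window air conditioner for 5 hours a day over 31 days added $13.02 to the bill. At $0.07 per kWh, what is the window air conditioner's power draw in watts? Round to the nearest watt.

1200 W

Energy = $13.02 ÷ $0.07/kWh = 186 kWh
Runtime = 5 h/day × 31 days = 155 h
Power = 186 kWh ÷ 155 h = 1.2 kW = 1200 W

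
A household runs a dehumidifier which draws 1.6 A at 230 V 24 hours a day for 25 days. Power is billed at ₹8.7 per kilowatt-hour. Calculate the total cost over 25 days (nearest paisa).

₹1920.96

Power = 1.6 A × 230 V = 368 W = 0.368 kW
Runtime = 24 h × 25 = 600 h
Energy = 0.368 kW × 600 h = 220.8 kWh
Cost = 220.8 kWh × ₹8.7/kWh = ₹1920.96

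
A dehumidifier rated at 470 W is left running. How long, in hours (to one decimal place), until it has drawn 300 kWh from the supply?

638.3 h

Hours = 300 kWh ÷ 0.47 kW = 638.3 h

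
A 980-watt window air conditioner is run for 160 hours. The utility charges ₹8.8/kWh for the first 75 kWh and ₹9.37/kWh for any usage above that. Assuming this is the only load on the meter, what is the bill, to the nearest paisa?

Energy = 0.98 kW × 160 h = 156.8 kWh
Tier 1 (0–75 kWh): 75 × ₹8.8 = ₹660
Above 75 kWh: 81.8 × ₹9.37 = ₹766.466
Bill = ₹1426.47

₹1426.47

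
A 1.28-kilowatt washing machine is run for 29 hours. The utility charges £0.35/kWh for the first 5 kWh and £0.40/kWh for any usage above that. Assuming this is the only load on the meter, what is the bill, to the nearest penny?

Energy = 1.28 kW × 29 h = 37.12 kWh
Tier 1 (0–5 kWh): 5 × £0.35 = £1.75
Above 5 kWh: 32.12 × £0.40 = £12.848
Bill = £14.60

£14.60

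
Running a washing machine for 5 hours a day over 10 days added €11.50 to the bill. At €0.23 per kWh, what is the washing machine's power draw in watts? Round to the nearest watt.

1000 W

Energy = €11.50 ÷ €0.23/kWh = 50 kWh
Runtime = 5 h/day × 10 days = 50 h
Power = 50 kWh ÷ 50 h = 1 kW = 1000 W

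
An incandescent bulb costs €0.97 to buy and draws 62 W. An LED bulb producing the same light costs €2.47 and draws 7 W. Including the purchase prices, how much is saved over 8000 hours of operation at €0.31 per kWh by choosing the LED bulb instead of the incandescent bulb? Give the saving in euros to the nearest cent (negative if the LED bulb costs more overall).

€134.90

incandescent bulb: €0.97 + (62/1000) kW × 8000 h × €0.31 = €0.97 + €153.76 = €154.73
LED bulb: €2.47 + (7/1000) kW × 8000 h × €0.31 = €2.47 + €17.36 = €19.83
Saving = €154.73 − €19.83 = €134.9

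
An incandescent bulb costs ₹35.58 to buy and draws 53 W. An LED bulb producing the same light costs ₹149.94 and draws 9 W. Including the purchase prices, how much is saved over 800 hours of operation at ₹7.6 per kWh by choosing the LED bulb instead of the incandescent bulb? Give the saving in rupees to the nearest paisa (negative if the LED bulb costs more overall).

₹153.16

incandescent bulb: ₹35.58 + (53/1000) kW × 800 h × ₹7.6 = ₹35.58 + ₹322.24 = ₹357.82
LED bulb: ₹149.94 + (9/1000) kW × 800 h × ₹7.6 = ₹149.94 + ₹54.72 = ₹204.66
Saving = ₹357.82 − ₹204.66 = ₹153.16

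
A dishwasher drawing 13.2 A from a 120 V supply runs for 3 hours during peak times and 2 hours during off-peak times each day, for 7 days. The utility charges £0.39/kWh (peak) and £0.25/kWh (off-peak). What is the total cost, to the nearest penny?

£18.52

Power = 13.2 A × 120 V = 1584 W = 1.584 kW
Peak energy = 1.584 kW × 3 h × 7 = 33.264 kWh
Off-peak energy = 1.584 kW × 2 h × 7 = 22.176 kWh
Cost = 33.264 × £0.39 + 22.176 × £0.25 = £12.97296 + £5.544 = £18.52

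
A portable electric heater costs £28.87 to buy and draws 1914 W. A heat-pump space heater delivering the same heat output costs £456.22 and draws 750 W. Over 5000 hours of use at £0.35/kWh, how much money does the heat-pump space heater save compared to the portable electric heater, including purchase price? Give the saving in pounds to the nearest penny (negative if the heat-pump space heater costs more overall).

portable electric heater: £28.87 + (1914/1000) kW × 5000 h × £0.35 = £28.87 + £3349.5 = £3378.37
heat-pump space heater: £456.22 + (750/1000) kW × 5000 h × £0.35 = £456.22 + £1312.5 = £1768.72
Saving = £3378.37 − £1768.72 = £1609.65

£1609.65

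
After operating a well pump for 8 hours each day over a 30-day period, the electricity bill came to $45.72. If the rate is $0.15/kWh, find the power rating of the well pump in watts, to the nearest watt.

1270 W

Energy = $45.72 ÷ $0.15/kWh = 304.8 kWh
Runtime = 8 h/day × 30 days = 240 h
Power = 304.8 kWh ÷ 240 h = 1.27 kW = 1270 W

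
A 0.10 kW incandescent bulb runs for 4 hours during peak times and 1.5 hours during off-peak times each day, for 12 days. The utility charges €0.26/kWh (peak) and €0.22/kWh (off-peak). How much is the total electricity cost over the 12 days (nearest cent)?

€1.64

Peak energy = 0.1 kW × 4 h × 12 = 4.8 kWh
Off-peak energy = 0.1 kW × 1.5 h × 12 = 1.8 kWh
Cost = 4.8 × €0.26 + 1.8 × €0.22 = €1.248 + €0.396 = €1.64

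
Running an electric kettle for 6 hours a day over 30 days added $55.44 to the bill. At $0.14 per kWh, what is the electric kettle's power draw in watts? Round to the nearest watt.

2200 W

Energy = $55.44 ÷ $0.14/kWh = 396 kWh
Runtime = 6 h/day × 30 days = 180 h
Power = 396 kWh ÷ 180 h = 2.2 kW = 2200 W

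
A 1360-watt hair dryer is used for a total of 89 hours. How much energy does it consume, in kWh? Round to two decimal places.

121.04 kWh

Energy = 1.36 kW × 89 h = 121.04 kWh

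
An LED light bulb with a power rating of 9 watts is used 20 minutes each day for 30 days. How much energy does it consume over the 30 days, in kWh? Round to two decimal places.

0.09 kWh

Runtime = 20 min × 30 = 600 min = 10 h
Energy = 0.009 kW × 10 h = 0.09 kWh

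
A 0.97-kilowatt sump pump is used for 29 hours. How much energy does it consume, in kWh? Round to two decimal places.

28.13 kWh

Energy = 0.97 kW × 29 h = 28.13 kWh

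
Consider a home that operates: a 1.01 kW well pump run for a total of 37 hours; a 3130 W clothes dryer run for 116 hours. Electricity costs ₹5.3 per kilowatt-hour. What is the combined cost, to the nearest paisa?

₹2122.39

well pump: 1.01 kW × 37 h = 37.37 kWh
clothes dryer: 3.13 kW × 116 h = 363.08 kWh
Total energy = 400.45 kWh
Cost = 400.45 × ₹5.3 = ₹2122.39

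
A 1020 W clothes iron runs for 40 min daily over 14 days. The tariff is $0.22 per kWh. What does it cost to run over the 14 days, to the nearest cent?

Runtime = 40 min × 14 = 560 min = 9.333333… h
Energy = 1.02 kW × 9.333333… h = 9.52 kWh
Cost = 9.52 kWh × $0.22/kWh = $2.09

$2.09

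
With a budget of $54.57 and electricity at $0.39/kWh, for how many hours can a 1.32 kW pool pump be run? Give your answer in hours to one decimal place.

Energy available = $54.57 ÷ $0.39/kWh = 139.9231 kWh
Hours = 139.9231 kWh ÷ 1.32 kW = 106.0 h

106.0 h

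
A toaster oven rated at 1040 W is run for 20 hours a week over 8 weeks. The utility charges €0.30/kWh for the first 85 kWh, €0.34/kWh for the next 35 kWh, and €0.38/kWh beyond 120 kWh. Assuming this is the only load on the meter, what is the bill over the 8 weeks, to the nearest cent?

Runtime = 20 h/week × 8 weeks = 160 h
Energy = 1.04 kW × 160 h = 166.4 kWh
Tier 1 (0–85 kWh): 85 × €0.30 = €25.5
Tier 2 (85–120 kWh): 35 × €0.34 = €11.9
Above 120 kWh: 46.4 × €0.38 = €17.632
Bill = €55.03

€55.03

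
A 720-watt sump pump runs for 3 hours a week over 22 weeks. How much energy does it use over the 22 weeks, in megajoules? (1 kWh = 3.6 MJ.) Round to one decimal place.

171.1 MJ

Runtime = 3 h/week × 22 weeks = 66 h
Energy = 0.72 kW × 66 h = 47.52 kWh
= 47.52 × 3.6 MJ = 171.1 MJ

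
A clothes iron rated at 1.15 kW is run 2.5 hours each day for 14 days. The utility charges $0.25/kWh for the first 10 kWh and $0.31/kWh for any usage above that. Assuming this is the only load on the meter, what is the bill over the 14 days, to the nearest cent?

Runtime = 2.5 h/day × 14 days = 35 h
Energy = 1.15 kW × 35 h = 40.25 kWh
Tier 1 (0–10 kWh): 10 × $0.25 = $2.5
Above 10 kWh: 30.25 × $0.31 = $9.3775
Bill = $11.88

$11.88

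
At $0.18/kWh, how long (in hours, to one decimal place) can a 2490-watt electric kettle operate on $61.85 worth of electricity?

138.0 h

Energy available = $61.85 ÷ $0.18/kWh = 343.6111 kWh
Hours = 343.6111 kWh ÷ 2.49 kW = 138.0 h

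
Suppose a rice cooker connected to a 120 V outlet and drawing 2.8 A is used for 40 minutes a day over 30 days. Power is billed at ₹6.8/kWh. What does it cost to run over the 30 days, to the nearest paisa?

₹45.70

Power = 2.8 A × 120 V = 336 W = 0.336 kW
Runtime = 40 min × 30 = 1200 min = 20 h
Energy = 0.336 kW × 20 h = 6.72 kWh
Cost = 6.72 kWh × ₹6.8/kWh = ₹45.70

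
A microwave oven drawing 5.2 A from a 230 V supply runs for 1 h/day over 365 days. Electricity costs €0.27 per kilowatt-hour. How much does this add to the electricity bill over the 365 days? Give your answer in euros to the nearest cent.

Power = 5.2 A × 230 V = 1196 W = 1.196 kW
Runtime = 1 h/day × 365 days = 365 h
Energy = 1.196 kW × 365 h = 436.54 kWh
Cost = 436.54 kWh × €0.27/kWh = €117.87

€117.87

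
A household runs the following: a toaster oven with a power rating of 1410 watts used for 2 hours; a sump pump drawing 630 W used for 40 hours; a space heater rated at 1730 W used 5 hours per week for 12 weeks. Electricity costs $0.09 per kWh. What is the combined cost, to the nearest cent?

toaster oven: 1.41 kW × 2 h = 2.82 kWh
sump pump: 0.63 kW × 40 h = 25.2 kWh
space heater: Runtime = 5 h/week × 12 weeks = 60 h
space heater: 1.73 kW × 60 h = 103.8 kWh
Total energy = 131.82 kWh
Cost = 131.82 × $0.09 = $11.86

$11.86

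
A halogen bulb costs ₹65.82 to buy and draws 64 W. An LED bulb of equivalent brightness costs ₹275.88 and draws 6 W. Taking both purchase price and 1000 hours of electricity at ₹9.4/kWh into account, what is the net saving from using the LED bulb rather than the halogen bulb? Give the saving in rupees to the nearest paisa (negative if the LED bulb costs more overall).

halogen bulb: ₹65.82 + (64/1000) kW × 1000 h × ₹9.4 = ₹65.82 + ₹601.6 = ₹667.42
LED bulb: ₹275.88 + (6/1000) kW × 1000 h × ₹9.4 = ₹275.88 + ₹56.4 = ₹332.28
Saving = ₹667.42 − ₹332.28 = ₹335.14

₹335.14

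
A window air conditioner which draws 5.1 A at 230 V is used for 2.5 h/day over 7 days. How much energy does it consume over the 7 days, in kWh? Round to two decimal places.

20.53 kWh

Power = 5.1 A × 230 V = 1173 W = 1.173 kW
Runtime = 2.5 h/day × 7 days = 17.5 h
Energy = 1.173 kW × 17.5 h = 20.5275 kWh ≈ 20.53 kWh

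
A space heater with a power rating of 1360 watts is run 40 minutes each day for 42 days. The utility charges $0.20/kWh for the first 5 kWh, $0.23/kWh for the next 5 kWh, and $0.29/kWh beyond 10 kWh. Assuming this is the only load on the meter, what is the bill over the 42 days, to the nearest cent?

Runtime = 40 min × 42 = 1680 min = 28 h
Energy = 1.36 kW × 28 h = 38.08 kWh
Tier 1 (0–5 kWh): 5 × $0.20 = $1
Tier 2 (5–10 kWh): 5 × $0.23 = $1.15
Above 10 kWh: 28.08 × $0.29 = $8.1432
Bill = $10.29

$10.29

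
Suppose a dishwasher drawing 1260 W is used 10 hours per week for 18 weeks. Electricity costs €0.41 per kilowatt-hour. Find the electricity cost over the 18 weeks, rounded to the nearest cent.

€92.99

Runtime = 10 h/week × 18 weeks = 180 h
Energy = 1.26 kW × 180 h = 226.8 kWh
Cost = 226.8 kWh × €0.41/kWh = €92.99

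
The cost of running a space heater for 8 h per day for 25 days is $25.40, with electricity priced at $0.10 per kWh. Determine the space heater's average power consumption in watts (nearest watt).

1270 W

Energy = $25.40 ÷ $0.10/kWh = 254 kWh
Runtime = 8 h/day × 25 days = 200 h
Power = 254 kWh ÷ 200 h = 1.27 kW = 1270 W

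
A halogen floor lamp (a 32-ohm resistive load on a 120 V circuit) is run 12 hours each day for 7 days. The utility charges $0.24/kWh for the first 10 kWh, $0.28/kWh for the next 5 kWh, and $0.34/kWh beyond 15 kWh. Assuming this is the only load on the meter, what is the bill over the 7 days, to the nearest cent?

$11.55

Power = V²/R = 120²/32 = 450 W = 0.45 kW
Runtime = 12 h/day × 7 days = 84 h
Energy = 0.45 kW × 84 h = 37.8 kWh
Tier 1 (0–10 kWh): 10 × $0.24 = $2.4
Tier 2 (10–15 kWh): 5 × $0.28 = $1.4
Above 15 kWh: 22.8 × $0.34 = $7.752
Bill = $11.55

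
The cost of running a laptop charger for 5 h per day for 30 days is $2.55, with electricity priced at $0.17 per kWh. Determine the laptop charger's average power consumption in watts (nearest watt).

Energy = $2.55 ÷ $0.17/kWh = 15 kWh
Runtime = 5 h/day × 30 days = 150 h
Power = 15 kWh ÷ 150 h = 0.1 kW = 100 W

100 W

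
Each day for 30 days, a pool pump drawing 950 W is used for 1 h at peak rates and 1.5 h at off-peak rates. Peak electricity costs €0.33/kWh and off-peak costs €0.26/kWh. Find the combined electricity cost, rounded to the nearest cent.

€20.52

Peak energy = 0.95 kW × 1 h × 30 = 28.5 kWh
Off-peak energy = 0.95 kW × 1.5 h × 30 = 42.75 kWh
Cost = 28.5 × €0.33 + 42.75 × €0.26 = €9.405 + €11.115 = €20.52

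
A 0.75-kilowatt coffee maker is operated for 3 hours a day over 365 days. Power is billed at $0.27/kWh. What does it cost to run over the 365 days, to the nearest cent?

Runtime = 3 h/day × 365 days = 1095 h
Energy = 0.75 kW × 1095 h = 821.25 kWh
Cost = 821.25 kWh × $0.27/kWh = $221.74

$221.74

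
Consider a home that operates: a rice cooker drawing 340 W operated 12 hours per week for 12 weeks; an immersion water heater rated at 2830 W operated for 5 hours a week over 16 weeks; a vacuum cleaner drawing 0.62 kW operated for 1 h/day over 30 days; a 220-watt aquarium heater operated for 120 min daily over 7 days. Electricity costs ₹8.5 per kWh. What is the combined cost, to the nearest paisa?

rice cooker: Runtime = 12 h/week × 12 weeks = 144 h
rice cooker: 0.34 kW × 144 h = 48.96 kWh
immersion water heater: Runtime = 5 h/week × 16 weeks = 80 h
immersion water heater: 2.83 kW × 80 h = 226.4 kWh
vacuum cleaner: Runtime = 1 h/day × 30 days = 30 h
vacuum cleaner: 0.62 kW × 30 h = 18.6 kWh
aquarium heater: Runtime = 120 min × 7 = 840 min = 14 h
aquarium heater: 0.22 kW × 14 h = 3.08 kWh
Total energy = 297.04 kWh
Cost = 297.04 × ₹8.5 = ₹2524.84

₹2524.84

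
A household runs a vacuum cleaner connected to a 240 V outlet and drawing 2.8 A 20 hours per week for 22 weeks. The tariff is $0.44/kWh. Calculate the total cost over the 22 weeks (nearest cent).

Power = 2.8 A × 240 V = 672 W = 0.672 kW
Runtime = 20 h/week × 22 weeks = 440 h
Energy = 0.672 kW × 440 h = 295.68 kWh
Cost = 295.68 kWh × $0.44/kWh = $130.10

$130.10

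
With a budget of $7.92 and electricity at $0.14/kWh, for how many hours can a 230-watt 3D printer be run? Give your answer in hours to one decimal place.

Energy available = $7.92 ÷ $0.14/kWh = 56.5714 kWh
Hours = 56.5714 kWh ÷ 0.23 kW = 246.0 h

246.0 h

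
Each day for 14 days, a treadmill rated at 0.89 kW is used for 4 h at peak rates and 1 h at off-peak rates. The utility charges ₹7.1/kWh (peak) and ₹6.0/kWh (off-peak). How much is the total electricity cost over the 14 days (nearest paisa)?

Peak energy = 0.89 kW × 4 h × 14 = 49.84 kWh
Off-peak energy = 0.89 kW × 1 h × 14 = 12.46 kWh
Cost = 49.84 × ₹7.1 + 12.46 × ₹6.0 = ₹353.864 + ₹74.76 = ₹428.62

₹428.62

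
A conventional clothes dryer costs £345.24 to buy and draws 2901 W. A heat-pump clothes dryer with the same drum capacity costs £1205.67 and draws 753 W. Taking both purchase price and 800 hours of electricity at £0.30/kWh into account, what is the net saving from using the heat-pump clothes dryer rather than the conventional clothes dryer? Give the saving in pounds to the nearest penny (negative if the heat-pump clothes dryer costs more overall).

conventional clothes dryer: £345.24 + (2901/1000) kW × 800 h × £0.30 = £345.24 + £696.24 = £1041.48
heat-pump clothes dryer: £1205.67 + (753/1000) kW × 800 h × £0.30 = £1205.67 + £180.72 = £1386.39
Saving = £1041.48 − £1386.39 = −£344.91

-£344.91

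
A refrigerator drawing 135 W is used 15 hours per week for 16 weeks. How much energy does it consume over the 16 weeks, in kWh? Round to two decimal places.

Runtime = 15 h/week × 16 weeks = 240 h
Energy = 0.135 kW × 240 h = 32.4 kWh

32.40 kWh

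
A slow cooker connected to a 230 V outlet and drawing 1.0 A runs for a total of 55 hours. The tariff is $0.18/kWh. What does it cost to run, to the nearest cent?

Power = 1.0 A × 230 V = 230 W = 0.23 kW
Energy = 0.23 kW × 55 h = 12.65 kWh
Cost = 12.65 kWh × $0.18/kWh = $2.28

$2.28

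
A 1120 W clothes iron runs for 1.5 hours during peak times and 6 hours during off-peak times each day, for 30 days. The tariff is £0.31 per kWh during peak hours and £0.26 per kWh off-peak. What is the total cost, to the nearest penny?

£68.04

Peak energy = 1.12 kW × 1.5 h × 30 = 50.4 kWh
Off-peak energy = 1.12 kW × 6 h × 30 = 201.6 kWh
Cost = 50.4 × £0.31 + 201.6 × £0.26 = £15.624 + £52.416 = £68.04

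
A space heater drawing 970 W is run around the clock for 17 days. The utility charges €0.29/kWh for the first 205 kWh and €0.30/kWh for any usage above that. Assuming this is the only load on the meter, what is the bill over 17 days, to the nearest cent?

€116.68

Runtime = 24 h × 17 = 408 h
Energy = 0.97 kW × 408 h = 395.76 kWh
Tier 1 (0–205 kWh): 205 × €0.29 = €59.45
Above 205 kWh: 190.76 × €0.30 = €57.228
Bill = €116.68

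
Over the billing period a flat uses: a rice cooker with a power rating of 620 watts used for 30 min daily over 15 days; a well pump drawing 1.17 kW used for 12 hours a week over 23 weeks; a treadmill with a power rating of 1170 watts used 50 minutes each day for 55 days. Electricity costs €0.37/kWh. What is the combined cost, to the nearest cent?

rice cooker: Runtime = 30 min × 15 = 450 min = 7.5 h
rice cooker: 0.62 kW × 7.5 h = 4.65 kWh
well pump: Runtime = 12 h/week × 23 weeks = 276 h
well pump: 1.17 kW × 276 h = 322.92 kWh
treadmill: Runtime = 50 min × 55 = 2750 min = 45.833333… h
treadmill: 1.17 kW × 45.833333… h = 53.625 kWh
Total energy = 381.195 kWh
Cost = 381.195 × €0.37 = €141.04

€141.04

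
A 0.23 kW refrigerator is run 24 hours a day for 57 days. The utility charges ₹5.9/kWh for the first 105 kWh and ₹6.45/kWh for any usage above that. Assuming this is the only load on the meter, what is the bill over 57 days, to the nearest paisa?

Runtime = 24 h × 57 = 1368 h
Energy = 0.23 kW × 1368 h = 314.64 kWh
Tier 1 (0–105 kWh): 105 × ₹5.9 = ₹619.5
Above 105 kWh: 209.64 × ₹6.45 = ₹1352.178
Bill = ₹1971.68

₹1971.68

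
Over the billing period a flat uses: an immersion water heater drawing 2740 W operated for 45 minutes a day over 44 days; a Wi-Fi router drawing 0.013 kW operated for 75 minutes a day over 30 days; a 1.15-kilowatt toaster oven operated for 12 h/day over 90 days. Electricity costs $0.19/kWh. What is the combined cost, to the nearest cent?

$253.25

immersion water heater: Runtime = 45 min × 44 = 1980 min = 33 h
immersion water heater: 2.74 kW × 33 h = 90.42 kWh
Wi-Fi router: Runtime = 75 min × 30 = 2250 min = 37.5 h
Wi-Fi router: 0.013 kW × 37.5 h = 0.4875 kWh
toaster oven: Runtime = 12 h/day × 90 days = 1080 h
toaster oven: 1.15 kW × 1080 h = 1242 kWh
Total energy = 1332.9075 kWh
Cost = 1332.9075 × $0.19 = $253.25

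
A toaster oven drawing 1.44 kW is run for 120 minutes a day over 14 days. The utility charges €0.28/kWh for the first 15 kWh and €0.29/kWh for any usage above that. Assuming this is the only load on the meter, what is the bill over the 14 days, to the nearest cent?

€11.54

Runtime = 120 min × 14 = 1680 min = 28 h
Energy = 1.44 kW × 28 h = 40.32 kWh
Tier 1 (0–15 kWh): 15 × €0.28 = €4.2
Above 15 kWh: 25.32 × €0.29 = €7.3428
Bill = €11.54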